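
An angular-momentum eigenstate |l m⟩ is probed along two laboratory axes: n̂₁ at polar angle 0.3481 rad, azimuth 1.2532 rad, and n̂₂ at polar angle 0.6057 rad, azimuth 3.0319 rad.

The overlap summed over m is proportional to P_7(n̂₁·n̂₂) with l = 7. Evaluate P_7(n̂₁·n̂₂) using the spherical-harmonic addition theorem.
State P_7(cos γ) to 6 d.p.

0.034605

Expand P_7 via completeness: Σ_{m} conj(Y_{7,m}) at Ω₁ times Y_{7,m} at Ω₂ —
  [-7]  conj(Y_{7,-7})(Ω₁) = (-0.000214, 0.000163) ; Y_{7,-7}(Ω₂) = (-0.006975, -0.006735) ; Δ = (0.000003, 0.000000)
  [-6]  conj(Y_{7,-6})(Ω₁) = (0.000910, 0.002617) ; Y_{7,-6}(Ω₂) = (0.041444, 0.032042) ; Δ = (-0.000046, 0.000138)
  [-5]  conj(Y_{7,-5})(Ω₁) = (0.017769, -0.000305) ; Y_{7,-5}(Ω₂) = (-0.145837, -0.089105) ; Δ = (-0.002619, -0.001539)
  [-4]  conj(Y_{7,-4})(Ω₁) = (0.023457, -0.075720) ; Y_{7,-4}(Ω₂) = (0.332036, 0.155818) ; Δ = (0.019587, -0.021487)
  [-3]  conj(Y_{7,-3})(Ω₁) = (-0.201628, -0.143338) ; Y_{7,-3}(Ω₂) = (-0.458174, -0.156464) ; Δ = (0.069953, 0.097221)
  [-2]  conj(Y_{7,-2})(Ω₁) = (-0.405786, 0.299104) ; Y_{7,-2}(Ω₂) = (0.243165, 0.054220) ; Δ = (-0.114890, 0.050730)
  [-1]  conj(Y_{7,-1})(Ω₁) = (0.161806, 0.492225) ; Y_{7,-1}(Ω₂) = (0.268433, 0.029564) ; Δ = (0.028882, 0.136913)
  [+0]  conj(Y_{7,0})(Ω₁) = (-0.113413, -0.000000) ; Y_{7,0}(Ω₂) = (-0.348866, 0.000000) ; Δ = (0.039566, 0.000000)
  [+1]  conj(Y_{7,1})(Ω₁) = (-0.161806, 0.492225) ; Y_{7,1}(Ω₂) = (-0.268433, 0.029564) ; Δ = (0.028882, -0.136913)
  [+2]  conj(Y_{7,2})(Ω₁) = (-0.405786, -0.299104) ; Y_{7,2}(Ω₂) = (0.243165, -0.054220) ; Δ = (-0.114890, -0.050730)
  [+3]  conj(Y_{7,3})(Ω₁) = (0.201628, -0.143338) ; Y_{7,3}(Ω₂) = (0.458174, -0.156464) ; Δ = (0.069953, -0.097221)
  [+4]  conj(Y_{7,4})(Ω₁) = (0.023457, 0.075720) ; Y_{7,4}(Ω₂) = (0.332036, -0.155818) ; Δ = (0.019587, 0.021487)
  [+5]  conj(Y_{7,5})(Ω₁) = (-0.017769, -0.000305) ; Y_{7,5}(Ω₂) = (0.145837, -0.089105) ; Δ = (-0.002619, 0.001539)
  [+6]  conj(Y_{7,6})(Ω₁) = (0.000910, -0.002617) ; Y_{7,6}(Ω₂) = (0.041444, -0.032042) ; Δ = (-0.000046, -0.000138)
  [+7]  conj(Y_{7,7})(Ω₁) = (0.000214, 0.000163) ; Y_{7,7}(Ω₂) = (0.006975, -0.006735) ; Δ = (0.000003, -0.000000)
Accumulated sum (0.041306, -0.000000); after 4π/(2l+1) scaling, (0.034605, -0.000000) ⇒ P_7 = 0.034605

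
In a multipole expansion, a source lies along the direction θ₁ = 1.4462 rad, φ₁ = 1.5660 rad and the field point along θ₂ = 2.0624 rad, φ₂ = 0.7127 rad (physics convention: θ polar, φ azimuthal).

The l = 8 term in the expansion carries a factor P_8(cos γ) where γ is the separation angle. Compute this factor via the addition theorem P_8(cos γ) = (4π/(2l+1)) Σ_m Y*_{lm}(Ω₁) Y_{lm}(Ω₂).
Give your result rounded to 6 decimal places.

Summing Y*_{l m}(θ₁,φ₁)·Y_{l m}(θ₂,φ₂) over m ∈ [−8, 8]; prefactor 4π/(2·8+1) = 0.739198:
  m=-8: +0.483961-0.018579i × +0.157125+0.103300i = +0.077962+0.047074i  (running Σ = +0.077962+0.047074i)
  m=-7: -0.008145-0.242497i × -0.109950-0.387446i = -0.093059+0.029818i  (running Σ = -0.015097+0.076892i)
  m=-6: +0.275907-0.007942i × -0.174861+0.375131i = -0.045266+0.104890i  (running Σ = -0.060363+0.181782i)
  m=-5: -0.006452-0.268997i × +0.063832-0.028652i = -0.008119-0.016986i  (running Σ = -0.068482+0.164796i)
  m=-4: +0.201294-0.003862i × +0.306575+0.091751i = +0.062066+0.017285i  (running Σ = -0.006416+0.182081i)
  m=-3: -0.003979-0.276509i × -0.130098-0.204180i = -0.055940+0.036786i  (running Σ = -0.062356+0.218866i)
  m=-2: +0.166374-0.001596i × +0.030335-0.207167i = +0.004716-0.034516i  (running Σ = -0.057640+0.184351i)
  m=-1: -0.001336-0.278480i × -0.218419+0.188765i = +0.052859+0.060573i  (running Σ = -0.004781+0.244924i)
  m=0: +0.155834-0.000000i × -0.170014+0.000000i = -0.026494+0.000000i  (running Σ = -0.031275+0.244924i)
  m=1: +0.001336-0.278480i × +0.218419+0.188765i = +0.052859-0.060573i  (running Σ = +0.021584+0.184351i)
  m=2: +0.166374+0.001596i × +0.030335+0.207167i = +0.004716+0.034516i  (running Σ = +0.026301+0.218866i)
  m=3: +0.003979-0.276509i × +0.130098-0.204180i = -0.055940-0.036786i  (running Σ = -0.029639+0.182081i)
  m=4: +0.201294+0.003862i × +0.306575-0.091751i = +0.062066-0.017285i  (running Σ = +0.032427+0.164796i)
  m=5: +0.006452-0.268997i × -0.063832-0.028652i = -0.008119+0.016986i  (running Σ = +0.024308+0.181782i)
  m=6: +0.275907+0.007942i × -0.174861-0.375131i = -0.045266-0.104890i  (running Σ = -0.020958+0.076892i)
  m=7: +0.008145-0.242497i × +0.109950-0.387446i = -0.093059-0.029818i  (running Σ = -0.114017+0.047074i)
  m=8: +0.483961+0.018579i × +0.157125-0.103300i = +0.077962-0.047074i  (running Σ = -0.036055-0.000000i)
Accumulated sum -0.036055-0.000000i; after 4π/(2l+1) scaling, -0.026652-0.000000i ⇒ P_8 = -0.026652

-0.026652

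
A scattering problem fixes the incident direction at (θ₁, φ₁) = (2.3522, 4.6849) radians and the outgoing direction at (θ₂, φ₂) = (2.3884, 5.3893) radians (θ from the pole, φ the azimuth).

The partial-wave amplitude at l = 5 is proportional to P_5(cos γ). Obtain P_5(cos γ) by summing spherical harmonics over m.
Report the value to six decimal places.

-0.137049

Expand P_5 via completeness: Σ_{m} conj(Y_{5,m}) at Ω₁ times Y_{5,m} at Ω₂ —
  [-5]  conj(Y_{5,-5})(Ω₁) = -0.01147 - 0.08291j ; Y_{5,-5}(Ω₂) = -0.01671 - 0.06743j ; Δ = -0.00540 + 0.00216j
  [-4]  conj(Y_{5,-4})(Ω₁) = -0.26098 + 0.02881j ; Y_{5,-4}(Ω₂) = 0.21261 + 0.09852j ; Δ = -0.05833 - 0.01959j
  [-3]  conj(Y_{5,-3})(Ω₁) = 0.03532 + 0.42732j ; Y_{5,-3}(Ω₂) = -0.37589 + 0.18621j ; Δ = -0.09285 - 0.15405j
  [-2]  conj(Y_{5,-2})(Ω₁) = 0.29313 - 0.01613j ; Y_{5,-2}(Ω₂) = 0.07428 - 0.33695j ; Δ = 0.01634 - 0.09997j
  [-1]  conj(Y_{5,-1})(Ω₁) = 0.00486 + 0.17675j ; Y_{5,-1}(Ω₂) = -0.06902 - 0.08589j ; Δ = 0.01484 - 0.01262j
  [+0]  conj(Y_{5,0})(Ω₁) = 0.34767 + 0.00000j ; Y_{5,0}(Ω₂) = 0.37625 + 0.00000j ; Δ = 0.13081 + 0.00000j
  [+1]  conj(Y_{5,1})(Ω₁) = -0.00486 + 0.17675j ; Y_{5,1}(Ω₂) = 0.06902 - 0.08589j ; Δ = 0.01484 + 0.01262j
  [+2]  conj(Y_{5,2})(Ω₁) = 0.29313 + 0.01613j ; Y_{5,2}(Ω₂) = 0.07428 + 0.33695j ; Δ = 0.01634 + 0.09997j
  [+3]  conj(Y_{5,3})(Ω₁) = -0.03532 + 0.42732j ; Y_{5,3}(Ω₂) = 0.37589 + 0.18621j ; Δ = -0.09285 + 0.15405j
  [+4]  conj(Y_{5,4})(Ω₁) = -0.26098 - 0.02881j ; Y_{5,4}(Ω₂) = 0.21261 - 0.09852j ; Δ = -0.05833 + 0.01959j
  [+5]  conj(Y_{5,5})(Ω₁) = 0.01147 - 0.08291j ; Y_{5,5}(Ω₂) = 0.01671 - 0.06743j ; Δ = -0.00540 - 0.00216j
Σ over m = -0.11997 - 0.00000j; ×(4π/11) → -0.13705 - 0.00000j. Real part: -0.137049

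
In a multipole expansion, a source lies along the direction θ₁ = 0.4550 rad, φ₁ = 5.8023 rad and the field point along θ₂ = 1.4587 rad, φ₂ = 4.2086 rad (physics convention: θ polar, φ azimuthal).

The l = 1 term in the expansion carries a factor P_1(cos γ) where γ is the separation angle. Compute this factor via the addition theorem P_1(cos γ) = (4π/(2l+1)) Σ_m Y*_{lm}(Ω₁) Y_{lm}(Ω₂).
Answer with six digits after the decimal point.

0.090480

Term-by-term m-sum for l=1 (normalisation 4π/3 = 4.188790):
  [-1]  conj(Y_{1,-1})(Ω₁) = (0.134612, -0.070232) ; Y_{1,-1}(Ω₂) = (-0.165740, 0.300671) ; Δ = (-0.001194, 0.052114)
  [+0]  conj(Y_{1,0})(Ω₁) = (0.438893, -0.000000) ; Y_{1,0}(Ω₂) = (0.054656, 0.000000) ; Δ = (0.023988, 0.000000)
  [+1]  conj(Y_{1,1})(Ω₁) = (-0.134612, -0.070232) ; Y_{1,1}(Ω₂) = (0.165740, 0.300671) ; Δ = (-0.001194, -0.052114)
Total Σ_m = (0.021600, 0.000000). Multiply by 4.188790: (0.090480, 0.000000). P_1(cos γ) = 0.090480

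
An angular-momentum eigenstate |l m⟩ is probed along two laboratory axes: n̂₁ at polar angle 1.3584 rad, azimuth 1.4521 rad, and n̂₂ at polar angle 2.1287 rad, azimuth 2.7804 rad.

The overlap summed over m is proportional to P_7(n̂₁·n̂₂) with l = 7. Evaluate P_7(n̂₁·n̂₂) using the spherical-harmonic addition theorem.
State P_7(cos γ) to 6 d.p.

Addition theorem: P_7(cos γ) = (4π/15) Σ_m Y*_{lm}(Ω₁) Y_{lm}(Ω₂), m = −7…7:
  [-7]  conj(Y_{7,-7})(Ω₁) = -0.314973-0.287554i ; Y_{7,-7}(Ω₂) = +0.129339-0.091023i ; Δ = -0.066912-0.008522i
  [-6]  conj(Y_{7,-6})(Ω₁) = -0.260486+0.224883i ; Y_{7,-6}(Ω₂) = +0.207403-0.305541i ; Δ = +0.014686+0.126230i
  [-5]  conj(Y_{7,-5})(Ω₁) = -0.077351-0.114660i ; Y_{7,-5}(Ω₂) = +0.099324-0.414541i ; Δ = -0.055214+0.020677i
  [-4]  conj(Y_{7,-4})(Ω₁) = -0.304318+0.156420i ; Y_{7,-4}(Ω₂) = -0.016279-0.128490i ; Δ = +0.025052+0.036555i
  [-3]  conj(Y_{7,-3})(Ω₁) = -0.012591-0.033851i ; Y_{7,-3}(Ω₂) = +0.134881+0.254579i ; Δ = +0.006919-0.007771i
  [-2]  conj(Y_{7,-2})(Ω₁) = -0.318400+0.077039i ; Y_{7,-2}(Ω₂) = +0.205602+0.181196i ; Δ = -0.079423-0.041854i
  [-1]  conj(Y_{7,-1})(Ω₁) = +0.000438+0.003675i ; Y_{7,-1}(Ω₂) = -0.172257-0.065073i ; Δ = +0.000164-0.000662i
  [+0]  conj(Y_{7,0})(Ω₁) = -0.321472-0.000000i ; Y_{7,0}(Ω₂) = -0.299823+0.000000i ; Δ = +0.096385+0.000000i
  [+1]  conj(Y_{7,1})(Ω₁) = -0.000438+0.003675i ; Y_{7,1}(Ω₂) = +0.172257-0.065073i ; Δ = +0.000164+0.000662i
  [+2]  conj(Y_{7,2})(Ω₁) = -0.318400-0.077039i ; Y_{7,2}(Ω₂) = +0.205602-0.181196i ; Δ = -0.079423+0.041854i
  [+3]  conj(Y_{7,3})(Ω₁) = +0.012591-0.033851i ; Y_{7,3}(Ω₂) = -0.134881+0.254579i ; Δ = +0.006919+0.007771i
  [+4]  conj(Y_{7,4})(Ω₁) = -0.304318-0.156420i ; Y_{7,4}(Ω₂) = -0.016279+0.128490i ; Δ = +0.025052-0.036555i
  [+5]  conj(Y_{7,5})(Ω₁) = +0.077351-0.114660i ; Y_{7,5}(Ω₂) = -0.099324-0.414541i ; Δ = -0.055214-0.020677i
  [+6]  conj(Y_{7,6})(Ω₁) = -0.260486-0.224883i ; Y_{7,6}(Ω₂) = +0.207403+0.305541i ; Δ = +0.014686-0.126230i
  [+7]  conj(Y_{7,7})(Ω₁) = +0.314973-0.287554i ; Y_{7,7}(Ω₂) = -0.129339-0.091023i ; Δ = -0.066912+0.008522i
Σ over m = -0.213072+0.000000i; ×(4π/15) → -0.178502+0.000000i. Real part: -0.178502

-0.178502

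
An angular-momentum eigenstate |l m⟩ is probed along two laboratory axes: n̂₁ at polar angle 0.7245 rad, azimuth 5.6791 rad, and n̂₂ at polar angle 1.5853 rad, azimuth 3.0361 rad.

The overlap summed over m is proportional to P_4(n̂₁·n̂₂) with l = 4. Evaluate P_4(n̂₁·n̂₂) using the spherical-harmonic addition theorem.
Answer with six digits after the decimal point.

-0.402583

Expand P_4 via completeness: Σ_{m} conj(Y_{4,m}) at Ω₁ times Y_{4,m} at Ω₂ —
  m=-4: Y*=-0.06390 - 0.05664j  Y=0.40355 + 0.18117j  product -0.01552 - 0.03443j
  m=-3: Y*=-0.06525 - 0.26495j  Y=0.01725 + 0.00565j  product 0.00037 - 0.00494j
  m=-2: Y*=0.15248 - 0.40188j  Y=-0.32655 - 0.06994j  product -0.07790 + 0.12057j
  m=-1: Y*=0.17879 - 0.12339j  Y=-0.02046 - 0.00217j  product -0.00392 + 0.00214j
  m=+0: Y*=-0.29801 + 0.00000j  Y=0.31669 + 0.00000j  product -0.09438 + 0.00000j
  m=+1: Y*=-0.17879 - 0.12339j  Y=0.02046 - 0.00217j  product -0.00392 - 0.00214j
  m=+2: Y*=0.15248 + 0.40188j  Y=-0.32655 + 0.06994j  product -0.07790 - 0.12057j
  m=+3: Y*=0.06525 - 0.26495j  Y=-0.01725 + 0.00565j  product 0.00037 + 0.00494j
  m=+4: Y*=-0.06390 + 0.05664j  Y=0.40355 - 0.18117j  product -0.01552 + 0.03443j
Σ over m = -0.28833 + 0.00000j; ×(4π/9) → -0.40258 + 0.00000j. Real part: -0.402583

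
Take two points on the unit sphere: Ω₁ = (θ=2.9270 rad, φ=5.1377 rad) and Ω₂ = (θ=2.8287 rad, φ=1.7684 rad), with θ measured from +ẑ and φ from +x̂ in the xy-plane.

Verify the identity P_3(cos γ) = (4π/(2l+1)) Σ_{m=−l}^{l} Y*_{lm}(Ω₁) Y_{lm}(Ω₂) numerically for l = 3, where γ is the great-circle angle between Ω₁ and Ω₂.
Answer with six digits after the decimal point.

Summing Y*_{l m}(θ₁,φ₁)·Y_{l m}(θ₂,φ₂) over m ∈ [−3, 3]; prefactor 4π/(2·3+1) = 1.795196:
  [-3]  conj(Y_{3,-3})(Ω₁) = (-0.003855, 0.001171) ; Y_{3,-3}(Ω₂) = (0.006798, 0.010092) ; Δ = (-0.000038, -0.000031)
  [-2]  conj(Y_{3,-2})(Ω₁) = (0.029864, 0.034038) ; Y_{3,-2}(Ω₂) = (0.085028, -0.035470) ; Δ = (0.003747, 0.001835)
  [-1]  conj(Y_{3,-1})(Ω₁) = (0.107145, -0.236545) ; Y_{3,-1}(Ω₂) = (-0.068867, -0.343962) ; Δ = (-0.088741, -0.020564)
  [+0]  conj(Y_{3,0})(Ω₁) = (-0.646561, -0.000000) ; Y_{3,0}(Ω₂) = (-0.541910, 0.000000) ; Δ = (0.350378, 0.000000)
  [+1]  conj(Y_{3,1})(Ω₁) = (-0.107145, -0.236545) ; Y_{3,1}(Ω₂) = (0.068867, -0.343962) ; Δ = (-0.088741, 0.020564)
  [+2]  conj(Y_{3,2})(Ω₁) = (0.029864, -0.034038) ; Y_{3,2}(Ω₂) = (0.085028, 0.035470) ; Δ = (0.003747, -0.001835)
  [+3]  conj(Y_{3,3})(Ω₁) = (0.003855, 0.001171) ; Y_{3,3}(Ω₂) = (-0.006798, 0.010092) ; Δ = (-0.000038, 0.000031)
Accumulated sum (0.180313, 0.000000); after 4π/(2l+1) scaling, (0.323697, 0.000000) ⇒ P_3 = 0.323697

0.323697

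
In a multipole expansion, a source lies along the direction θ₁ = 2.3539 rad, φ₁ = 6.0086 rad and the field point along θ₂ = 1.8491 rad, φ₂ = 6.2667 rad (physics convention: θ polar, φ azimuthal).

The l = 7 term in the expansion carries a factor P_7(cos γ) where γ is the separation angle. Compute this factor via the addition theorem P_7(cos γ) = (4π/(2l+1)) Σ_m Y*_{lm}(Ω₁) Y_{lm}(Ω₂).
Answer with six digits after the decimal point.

Addition theorem: P_7(cos γ) = (4π/15) Σ_m Y*_{lm}(Ω₁) Y_{lm}(Ω₂), m = −7…7:
  [-7]  conj(Y_{7,-7})(Ω₁) = (-0.015455, -0.042169) ; Y_{7,-7}(Ω₂) = (0.377419, 0.043747) ; Δ = (-0.003988, -0.016591)
  [-6]  conj(Y_{7,-6})(Ω₁) = (0.012820, 0.166783) ; Y_{7,-6}(Ω₂) = (-0.404200, -0.040111) ; Δ = (0.001508, -0.067928)
  [-5]  conj(Y_{7,-5})(Ω₁) = (0.070554, -0.351901) ; Y_{7,-5}(Ω₂) = (-0.005662, -0.000468) ; Δ = (-0.000564, 0.001960)
  [-4]  conj(Y_{7,-4})(Ω₁) = (-0.206275, 0.403624) ; Y_{7,-4}(Ω₂) = (0.347141, 0.022924) ; Δ = (-0.080859, 0.135386)
  [-3]  conj(Y_{7,-3})(Ω₁) = (0.149165, -0.161071) ; Y_{7,-3}(Ω₂) = (-0.114602, -0.005672) ; Δ = (-0.018008, 0.017613)
  [-2]  conj(Y_{7,-2})(Ω₁) = (0.204529, -0.125165) ; Y_{7,-2}(Ω₂) = (-0.298376, -0.009841) ; Δ = (-0.062258, 0.035333)
  [-1]  conj(Y_{7,-1})(Ω₁) = (-0.328389, 0.092508) ; Y_{7,-1}(Ω₂) = (0.156820, 0.002585) ; Δ = (-0.051737, 0.013658)
  [+0]  conj(Y_{7,0})(Ω₁) = (-0.144703, -0.000000) ; Y_{7,0}(Ω₂) = (0.281182, 0.000000) ; Δ = (-0.040688, -0.000000)
  [+1]  conj(Y_{7,1})(Ω₁) = (0.328389, 0.092508) ; Y_{7,1}(Ω₂) = (-0.156820, 0.002585) ; Δ = (-0.051737, -0.013658)
  [+2]  conj(Y_{7,2})(Ω₁) = (0.204529, 0.125165) ; Y_{7,2}(Ω₂) = (-0.298376, 0.009841) ; Δ = (-0.062258, -0.035333)
  [+3]  conj(Y_{7,3})(Ω₁) = (-0.149165, -0.161071) ; Y_{7,3}(Ω₂) = (0.114602, -0.005672) ; Δ = (-0.018008, -0.017613)
  [+4]  conj(Y_{7,4})(Ω₁) = (-0.206275, -0.403624) ; Y_{7,4}(Ω₂) = (0.347141, -0.022924) ; Δ = (-0.080859, -0.135386)
  [+5]  conj(Y_{7,5})(Ω₁) = (-0.070554, -0.351901) ; Y_{7,5}(Ω₂) = (0.005662, -0.000468) ; Δ = (-0.000564, -0.001960)
  [+6]  conj(Y_{7,6})(Ω₁) = (0.012820, -0.166783) ; Y_{7,6}(Ω₂) = (-0.404200, 0.040111) ; Δ = (0.001508, 0.067928)
  [+7]  conj(Y_{7,7})(Ω₁) = (0.015455, -0.042169) ; Y_{7,7}(Ω₂) = (-0.377419, 0.043747) ; Δ = (-0.003988, 0.016591)
Accumulated sum (-0.472502, 0.000000); after 4π/(2l+1) scaling, (-0.395843, 0.000000) ⇒ P_7 = -0.395843

-0.395843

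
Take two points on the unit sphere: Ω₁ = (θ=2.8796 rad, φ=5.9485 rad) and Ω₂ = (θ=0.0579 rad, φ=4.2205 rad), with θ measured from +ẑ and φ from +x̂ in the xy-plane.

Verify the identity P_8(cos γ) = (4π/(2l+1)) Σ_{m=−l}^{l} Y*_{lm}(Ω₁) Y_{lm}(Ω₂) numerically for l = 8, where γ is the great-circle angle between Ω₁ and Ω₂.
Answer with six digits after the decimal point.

0.108639

Term-by-term m-sum for l=8 (normalisation 4π/17 = 0.739198):
  m=-8: -0.00001 - 0.00000j × -0.00000 - 0.00000j = 0.00000 + 0.00000j  (running Σ = 0.00000 + 0.00000j)
  m=-7: 0.00011 + 0.00011j × -0.00000 + 0.00000j = -0.00000 + 0.00000j  (running Σ = -0.00000 + 0.00000j)
  m=-6: -0.00063 - 0.00134j × 0.00000 - 0.00000j = -0.00000 - 0.00000j  (running Σ = -0.00000 - 0.00000j)
  m=-5: 0.00103 + 0.01001j × -0.00000 - 0.00000j = 0.00000 - 0.00000j  (running Σ = 0.00000 - 0.00000j)
  m=-4: 0.01166 - 0.04936j × -0.00006 + 0.00014j = 0.00001 + 0.00000j  (running Σ = 0.00001 + 0.00000j)
  m=-3: -0.09985 + 0.15690j × 0.00266 - 0.00025j = -0.00023 + 0.00044j  (running Σ = -0.00022 + 0.00045j)
  m=-2: 0.36376 - 0.28782j × -0.01879 - 0.02825j = -0.01497 - 0.00487j  (running Σ = -0.01519 - 0.00442j)
  m=-1: -0.61054 + 0.21233j × -0.13095 + 0.24439j = 0.02806 - 0.17701j  (running Σ = 0.01287 - 0.18143j)
  m=0: 0.11081 + 0.00000j × 1.09396 + 0.00000j = 0.12122 + 0.00000j  (running Σ = 0.13410 - 0.18143j)
  m=1: 0.61054 + 0.21233j × 0.13095 + 0.24439j = 0.02806 + 0.17701j  (running Σ = 0.16215 - 0.00442j)
  m=2: 0.36376 + 0.28782j × -0.01879 + 0.02825j = -0.01497 + 0.00487j  (running Σ = 0.14719 + 0.00045j)
  m=3: 0.09985 + 0.15690j × -0.00266 - 0.00025j = -0.00023 - 0.00044j  (running Σ = 0.14696 + 0.00000j)
  m=4: 0.01166 + 0.04936j × -0.00006 - 0.00014j = 0.00001 - 0.00000j  (running Σ = 0.14697 - 0.00000j)
  m=5: -0.00103 + 0.01001j × 0.00000 - 0.00000j = 0.00000 + 0.00000j  (running Σ = 0.14697 - 0.00000j)
  m=6: -0.00063 + 0.00134j × 0.00000 + 0.00000j = -0.00000 + 0.00000j  (running Σ = 0.14697 + 0.00000j)
  m=7: -0.00011 + 0.00011j × 0.00000 + 0.00000j = -0.00000 - 0.00000j  (running Σ = 0.14697 + 0.00000j)
  m=8: -0.00001 + 0.00000j × -0.00000 + 0.00000j = 0.00000 - 0.00000j  (running Σ = 0.14697 - 0.00000j)
Total Σ_m = 0.14697 - 0.00000j. Multiply by 0.739198: 0.10864 - 0.00000j. P_8(cos γ) = 0.108639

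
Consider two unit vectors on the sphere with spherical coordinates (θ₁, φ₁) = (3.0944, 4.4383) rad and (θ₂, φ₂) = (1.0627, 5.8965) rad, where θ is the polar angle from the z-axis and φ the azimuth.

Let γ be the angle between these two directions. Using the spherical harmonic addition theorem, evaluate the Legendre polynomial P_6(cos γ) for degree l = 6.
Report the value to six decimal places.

Addition theorem: P_6(cos γ) = (4π/13) Σ_m Y*_{lm}(Ω₁) Y_{lm}(Ω₂), m = −6…6:
  m=-6: 0.00000 + 0.00000j × -0.14634 + 0.15730j = -0.00000 - 0.00000j  (running Σ = -0.00000 - 0.00000j)
  m=-5: 0.00000 + 0.00000j × -0.14701 + 0.38748j = -0.00000 + 0.00000j  (running Σ = -0.00000 + 0.00000j)
  m=-4: 0.00001 - 0.00002j × 0.00802 + 0.33326j = 0.00001 + 0.00000j  (running Σ = 0.00001 + 0.00000j)
  m=-3: -0.00040 - 0.00037j × -0.03345 - 0.07679j = -0.00002 + 0.00004j  (running Σ = -0.00001 + 0.00005j)
  m=-2: -0.00983 + 0.00600j × -0.25113 - 0.24516j = 0.00394 + 0.00090j  (running Σ = 0.00393 + 0.00095j)
  m=-1: 0.04162 + 0.14802j × -0.04088 - 0.01665j = 0.00076 - 0.00674j  (running Σ = 0.00469 - 0.00580j)
  m=0: 0.99346 + 0.00000j × 0.33491 + 0.00000j = 0.33272 + 0.00000j  (running Σ = 0.33742 - 0.00580j)
  m=1: -0.04162 + 0.14802j × 0.04088 - 0.01665j = 0.00076 + 0.00674j  (running Σ = 0.33818 + 0.00095j)
  m=2: -0.00983 - 0.00600j × -0.25113 + 0.24516j = 0.00394 - 0.00090j  (running Σ = 0.34212 + 0.00005j)
  m=3: 0.00040 - 0.00037j × 0.03345 - 0.07679j = -0.00002 - 0.00004j  (running Σ = 0.34210 + 0.00000j)
  m=4: 0.00001 + 0.00002j × 0.00802 - 0.33326j = 0.00001 - 0.00000j  (running Σ = 0.34211 + 0.00000j)
  m=5: -0.00000 + 0.00000j × 0.14701 + 0.38748j = -0.00000 - 0.00000j  (running Σ = 0.34211 - 0.00000j)
  m=6: 0.00000 - 0.00000j × -0.14634 - 0.15730j = -0.00000 + 0.00000j  (running Σ = 0.34211 + 0.00000j)
Accumulated sum 0.34211 + 0.00000j; after 4π/(2l+1) scaling, 0.33070 + 0.00000j ⇒ P_6 = 0.330697

0.330697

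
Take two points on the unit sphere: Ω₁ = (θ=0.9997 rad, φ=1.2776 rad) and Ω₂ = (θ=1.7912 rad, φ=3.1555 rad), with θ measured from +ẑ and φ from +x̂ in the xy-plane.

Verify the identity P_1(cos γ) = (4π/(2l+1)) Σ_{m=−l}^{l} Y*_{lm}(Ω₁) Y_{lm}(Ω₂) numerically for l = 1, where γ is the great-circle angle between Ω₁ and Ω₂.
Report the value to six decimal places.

-0.366353

Summing Y*_{l m}(θ₁,φ₁)·Y_{l m}(θ₂,φ₂) over m ∈ [−1, 1]; prefactor 4π/(2·1+1) = 4.188790:
  m=-1: 0.08401 + 0.27826j × -0.33710 + 0.00469j = -0.02962 - 0.09341j  (running Σ = -0.02962 - 0.09341j)
  m=0: 0.26412 + 0.00000j × -0.10682 + 0.00000j = -0.02821 + 0.00000j  (running Σ = -0.05784 - 0.09341j)
  m=1: -0.08401 + 0.27826j × 0.33710 + 0.00469j = -0.02962 + 0.09341j  (running Σ = -0.08746 + 0.00000j)
Σ over m = -0.08746 + 0.00000j; ×(4π/3) → -0.36635 + 0.00000j. Real part: -0.366353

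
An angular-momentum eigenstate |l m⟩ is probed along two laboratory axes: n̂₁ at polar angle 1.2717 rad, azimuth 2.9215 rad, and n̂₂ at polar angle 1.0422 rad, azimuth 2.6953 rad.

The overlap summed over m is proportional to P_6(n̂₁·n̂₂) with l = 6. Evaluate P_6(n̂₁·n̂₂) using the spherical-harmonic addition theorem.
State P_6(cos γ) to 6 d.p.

0.221094

Term-by-term m-sum for l=6 (normalisation 4π/13 = 0.966644):
  term(m=-6) = 0.01562 + 0.07200j   from Y*(Ω₁)=0.09110 - 0.35641j, Y(Ω₂)=-0.17912 + 0.08960j
  term(m=-5) = 0.06779 + 0.14407j   from Y*(Ω₁)=-0.17807 + 0.35027j, Y(Ω₂)=0.24865 - 0.31994j
  term(m=-4) = -0.00295 - 0.00375j   from Y*(Ω₁)=-0.00852 + 0.01031j, Y(Ω₂)=-0.07587 + 0.34846j
  term(m=-3) = 0.01141 + 0.00920j   from Y*(Ω₁)=0.27052 - 0.21007j, Y(Ω₂)=0.00983 + 0.04164j
  term(m=-2) = 0.02945 + 0.01431j   from Y*(Ω₁)=-0.08450 + 0.03980j, Y(Ω₂)=-0.21993 - 0.27296j
  term(m=-1) = -0.02657 - 0.00611j   from Y*(Ω₁)=-0.29932 + 0.06696j, Y(Ω₂)=0.08019 + 0.03837j
  term(m=+0) = 0.03924 + 0.00000j   from Y*(Ω₁)=0.12034 + 0.00000j, Y(Ω₂)=0.32607 + 0.00000j
  term(m=+1) = -0.02657 + 0.00611j   from Y*(Ω₁)=0.29932 + 0.06696j, Y(Ω₂)=-0.08019 + 0.03837j
  term(m=+2) = 0.02945 - 0.01431j   from Y*(Ω₁)=-0.08450 - 0.03980j, Y(Ω₂)=-0.21993 + 0.27296j
  term(m=+3) = 0.01141 - 0.00920j   from Y*(Ω₁)=-0.27052 - 0.21007j, Y(Ω₂)=-0.00983 + 0.04164j
  term(m=+4) = -0.00295 + 0.00375j   from Y*(Ω₁)=-0.00852 - 0.01031j, Y(Ω₂)=-0.07587 - 0.34846j
  term(m=+5) = 0.06779 - 0.14407j   from Y*(Ω₁)=0.17807 + 0.35027j, Y(Ω₂)=-0.24865 - 0.31994j
  term(m=+6) = 0.01562 - 0.07200j   from Y*(Ω₁)=0.09110 + 0.35641j, Y(Ω₂)=-0.17912 - 0.08960j
Σ over m = 0.22872 + 0.00000j; ×(4π/13) → 0.22109 + 0.00000j. Real part: 0.221094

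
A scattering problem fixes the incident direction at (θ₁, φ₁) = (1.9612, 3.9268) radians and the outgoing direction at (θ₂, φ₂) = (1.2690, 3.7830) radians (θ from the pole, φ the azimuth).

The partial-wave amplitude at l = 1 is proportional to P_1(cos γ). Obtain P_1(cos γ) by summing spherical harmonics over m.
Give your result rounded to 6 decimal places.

0.760730

Term-by-term m-sum for l=1 (normalisation 4π/3 = 4.188790):
  [-1]  conj(Y_{1,-1})(Ω₁) = (-0.225962, -0.225876) ; Y_{1,-1}(Ω₂) = (-0.264317, 0.197375) ; Δ = (0.104308, 0.015104)
  [+0]  conj(Y_{1,0})(Ω₁) = (-0.185943, -0.000000) ; Y_{1,0}(Ω₂) = (0.145230, 0.000000) ; Δ = (-0.027005, -0.000000)
  [+1]  conj(Y_{1,1})(Ω₁) = (0.225962, -0.225876) ; Y_{1,1}(Ω₂) = (0.264317, 0.197375) ; Δ = (0.104308, -0.015104)
Σ over m = (0.181611, 0.000000); ×(4π/3) → (0.760730, 0.000000). Real part: 0.760730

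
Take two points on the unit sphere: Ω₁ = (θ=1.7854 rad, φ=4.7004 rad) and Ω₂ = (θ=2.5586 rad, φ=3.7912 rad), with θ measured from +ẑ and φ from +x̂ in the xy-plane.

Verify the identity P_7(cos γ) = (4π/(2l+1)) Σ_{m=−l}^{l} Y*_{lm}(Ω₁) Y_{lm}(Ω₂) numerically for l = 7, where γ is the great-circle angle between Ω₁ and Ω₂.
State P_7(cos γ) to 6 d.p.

0.238957

Expand P_7 via completeness: Σ_{m} conj(Y_{7,m}) at Ω₁ times Y_{7,m} at Ω₂ —
  m=-7: Y*=0.03563 + 0.42357j  Y=0.00126 - 0.00756j  product 0.00325 + 0.00026j
  m=-6: Y*=0.34576 - 0.02491j  Y=0.03164 - 0.02983j  product 0.01020 - 0.01110j
  m=-5: Y*=0.00803 + 0.13386j  Y=0.14871 - 0.01589j  product 0.00332 + 0.01978j
  m=-4: Y*=0.34292 - 0.01646j  Y=0.29194 + 0.17626j  product 0.10301 + 0.05564j
  m=-3: Y*=0.00112 + 0.03103j  Y=0.18026 + 0.45392j  product -0.01388 + 0.00610j
  m=-2: Y*=0.32770 - 0.00786j  Y=-0.08276 + 0.29722j  product -0.02479 + 0.09805j
  m=-1: Y*=-0.00011 - 0.00901j  Y=0.17145 - 0.13023j  product -0.00119 - 0.00153j
  m=+0: Y*=0.32137 + 0.00000j  Y=0.39022 + 0.00000j  product 0.12540 + 0.00000j
  m=+1: Y*=0.00011 - 0.00901j  Y=-0.17145 - 0.13023j  product -0.00119 + 0.00153j
  m=+2: Y*=0.32770 + 0.00786j  Y=-0.08276 - 0.29722j  product -0.02479 - 0.09805j
  m=+3: Y*=-0.00112 + 0.03103j  Y=-0.18026 + 0.45392j  product -0.01388 - 0.00610j
  m=+4: Y*=0.34292 + 0.01646j  Y=0.29194 - 0.17626j  product 0.10301 - 0.05564j
  m=+5: Y*=-0.00803 + 0.13386j  Y=-0.14871 - 0.01589j  product 0.00332 - 0.01978j
  m=+6: Y*=0.34576 + 0.02491j  Y=0.03164 + 0.02983j  product 0.01020 + 0.01110j
  m=+7: Y*=-0.03563 + 0.42357j  Y=-0.00126 - 0.00756j  product 0.00325 - 0.00026j
Accumulated sum 0.28523 - 0.00000j; after 4π/(2l+1) scaling, 0.23896 - 0.00000j ⇒ P_7 = 0.238957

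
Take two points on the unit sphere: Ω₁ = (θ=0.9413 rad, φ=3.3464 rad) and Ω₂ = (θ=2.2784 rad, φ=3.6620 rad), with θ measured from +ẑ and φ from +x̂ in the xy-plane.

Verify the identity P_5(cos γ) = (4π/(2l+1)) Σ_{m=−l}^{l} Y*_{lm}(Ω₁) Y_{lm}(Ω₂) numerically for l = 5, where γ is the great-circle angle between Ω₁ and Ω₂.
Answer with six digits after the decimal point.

Expand P_5 via completeness: Σ_{m} conj(Y_{5,m}) at Ω₁ times Y_{5,m} at Ω₂ —
  m=-5: Y*=(-0.083274, -0.136816)  Y=(0.100912, 0.060429)  product (-0.000136, -0.018838)
  m=-4: Y*=(0.251877, 0.269524)  Y=(0.155548, 0.277539)  product (-0.035625, 0.111830)
  m=-3: Y*=(-0.316429, -0.223247)  Y=(-0.004074, 0.425465)  product (0.096273, -0.133720)
  m=-2: Y*=(0.023822, 0.010343)  Y=(-0.086045, 0.146861)  product (-0.003569, 0.002609)
  m=-1: Y*=(0.337036, 0.070009)  Y=(0.246285, -0.141147)  product (0.092888, -0.030329)
  m=+0: Y*=(-0.116639, -0.000000)  Y=(0.253101, 0.000000)  product (-0.029521, -0.000000)
  m=+1: Y*=(-0.337036, 0.070009)  Y=(-0.246285, -0.141147)  product (0.092888, 0.030329)
  m=+2: Y*=(0.023822, -0.010343)  Y=(-0.086045, -0.146861)  product (-0.003569, -0.002609)
  m=+3: Y*=(0.316429, -0.223247)  Y=(0.004074, 0.425465)  product (0.096273, 0.133720)
  m=+4: Y*=(0.251877, -0.269524)  Y=(0.155548, -0.277539)  product (-0.035625, -0.111830)
  m=+5: Y*=(0.083274, -0.136816)  Y=(-0.100912, 0.060429)  product (-0.000136, 0.018838)
Σ over m = (0.270143, 0.000000); ×(4π/11) → (0.308611, 0.000000). Real part: 0.308611

0.308611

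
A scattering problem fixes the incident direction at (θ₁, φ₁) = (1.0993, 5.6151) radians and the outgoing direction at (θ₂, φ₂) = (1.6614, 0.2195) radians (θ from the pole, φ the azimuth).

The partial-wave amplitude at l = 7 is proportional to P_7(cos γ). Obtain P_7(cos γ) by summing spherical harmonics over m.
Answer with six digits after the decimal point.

Summing Y*_{l m}(θ₁,φ₁)·Y_{l m}(θ₂,φ₂) over m ∈ [−7, 7]; prefactor 4π/(2·7+1) = 0.837758:
  [-7]  conj(Y_{7,-7})(Ω₁) = -0.00797 + 0.22258j ; Y_{7,-7}(Ω₂) = 0.01666 - 0.48557j ; Δ = 0.10795 + 0.00758j
  [-6]  conj(Y_{7,-6})(Ω₁) = -0.27498 + 0.32391j ; Y_{7,-6}(Ω₂) = -0.04147 + 0.15987j ; Δ = -0.04038 - 0.05739j
  [-5]  conj(Y_{7,-5})(Ω₁) = -0.33956 + 0.06842j ; Y_{7,-5}(Ω₂) = -0.14641 + 0.28590j ; Δ = 0.03015 - 0.10710j
  [-4]  conj(Y_{7,-4})(Ω₁) = 0.05954 + 0.03019j ; Y_{7,-4}(Ω₂) = 0.12071 - 0.14543j ; Δ = 0.01158 - 0.00501j
  [-3]  conj(Y_{7,-3})(Ω₁) = 0.14884 + 0.32159j ; Y_{7,-3}(Ω₂) = 0.21342 - 0.16512j ; Δ = 0.08486 + 0.04406j
  [-2]  conj(Y_{7,-2})(Ω₁) = -0.02108 + 0.08820j ; Y_{7,-2}(Ω₂) = -0.17931 + 0.08420j ; Δ = -0.00365 - 0.01759j
  [-1]  conj(Y_{7,-1})(Ω₁) = 0.24792 - 0.19564j ; Y_{7,-1}(Ω₂) = -0.24386 + 0.05440j ; Δ = -0.04981 + 0.06120j
  [+0]  conj(Y_{7,0})(Ω₁) = 0.13208 + 0.00000j ; Y_{7,0}(Ω₂) = 0.20060 + 0.00000j ; Δ = 0.02650 + 0.00000j
  [+1]  conj(Y_{7,1})(Ω₁) = -0.24792 - 0.19564j ; Y_{7,1}(Ω₂) = 0.24386 + 0.05440j ; Δ = -0.04981 - 0.06120j
  [+2]  conj(Y_{7,2})(Ω₁) = -0.02108 - 0.08820j ; Y_{7,2}(Ω₂) = -0.17931 - 0.08420j ; Δ = -0.00365 + 0.01759j
  [+3]  conj(Y_{7,3})(Ω₁) = -0.14884 + 0.32159j ; Y_{7,3}(Ω₂) = -0.21342 - 0.16512j ; Δ = 0.08486 - 0.04406j
  [+4]  conj(Y_{7,4})(Ω₁) = 0.05954 - 0.03019j ; Y_{7,4}(Ω₂) = 0.12071 + 0.14543j ; Δ = 0.01158 + 0.00501j
  [+5]  conj(Y_{7,5})(Ω₁) = 0.33956 + 0.06842j ; Y_{7,5}(Ω₂) = 0.14641 + 0.28590j ; Δ = 0.03015 + 0.10710j
  [+6]  conj(Y_{7,6})(Ω₁) = -0.27498 - 0.32391j ; Y_{7,6}(Ω₂) = -0.04147 - 0.15987j ; Δ = -0.04038 + 0.05739j
  [+7]  conj(Y_{7,7})(Ω₁) = 0.00797 + 0.22258j ; Y_{7,7}(Ω₂) = -0.01666 - 0.48557j ; Δ = 0.10795 - 0.00758j
Total Σ_m = 0.30790 + 0.00000j. Multiply by 0.837758: 0.25795 + 0.00000j. P_7(cos γ) = 0.257948

0.257948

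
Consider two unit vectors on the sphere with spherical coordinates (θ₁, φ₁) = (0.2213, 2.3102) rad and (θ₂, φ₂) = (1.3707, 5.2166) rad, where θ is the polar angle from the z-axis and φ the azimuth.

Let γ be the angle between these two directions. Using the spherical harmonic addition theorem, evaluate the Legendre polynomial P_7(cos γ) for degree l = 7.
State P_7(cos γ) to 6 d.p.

0.033354

Addition theorem: P_7(cos γ) = (4π/15) Σ_m Y*_{lm}(Ω₁) Y_{lm}(Ω₂), m = −7…7:
  term(m=-7) = 0.00000 - 0.00001j   from Y*(Ω₁)=-0.00001 - 0.00001j, Y(Ω₂)=0.16424 + 0.40198j
  term(m=-6) = 0.00001 + 0.00007j   from Y*(Ω₁)=0.00006 + 0.00020j, Y(Ω₂)=0.32730 + 0.03825j
  term(m=-5) = 0.00013 + 0.00032j   from Y*(Ω₁)=0.00112 - 0.00181j, Y(Ω₂)=-0.09383 + 0.13128j
  term(m=-4) = -0.00307 - 0.00421j   from Y*(Ω₁)=-0.01532 + 0.00285j, Y(Ω₂)=0.14434 + 0.30185j
  term(m=-3) = -0.00398 - 0.00339j   from Y*(Ω₁)=0.06508 + 0.04921j, Y(Ω₂)=-0.06402 - 0.00373j
  term(m=-2) = 0.08488 + 0.04316j   from Y*(Ω₁)=-0.02692 - 0.29185j, Y(Ω₂)=-0.17324 + 0.27487j
  term(m=-1) = 0.01584 + 0.00380j   from Y*(Ω₁)=-0.42492 + 0.46592j, Y(Ω₂)=-0.01248 - 0.02262j
  term(m=+0) = -0.14782 + 0.00000j   from Y*(Ω₁)=0.46128 + 0.00000j, Y(Ω₂)=-0.32045 + 0.00000j
  term(m=+1) = 0.01584 - 0.00380j   from Y*(Ω₁)=0.42492 + 0.46592j, Y(Ω₂)=0.01248 - 0.02262j
  term(m=+2) = 0.08488 - 0.04316j   from Y*(Ω₁)=-0.02692 + 0.29185j, Y(Ω₂)=-0.17324 - 0.27487j
  term(m=+3) = -0.00398 + 0.00339j   from Y*(Ω₁)=-0.06508 + 0.04921j, Y(Ω₂)=0.06402 - 0.00373j
  term(m=+4) = -0.00307 + 0.00421j   from Y*(Ω₁)=-0.01532 - 0.00285j, Y(Ω₂)=0.14434 - 0.30185j
  term(m=+5) = 0.00013 - 0.00032j   from Y*(Ω₁)=-0.00112 - 0.00181j, Y(Ω₂)=0.09383 + 0.13128j
  term(m=+6) = 0.00001 - 0.00007j   from Y*(Ω₁)=0.00006 - 0.00020j, Y(Ω₂)=0.32730 - 0.03825j
  term(m=+7) = 0.00000 + 0.00001j   from Y*(Ω₁)=0.00001 - 0.00001j, Y(Ω₂)=-0.16424 + 0.40198j
Accumulated sum 0.03981 + 0.00000j; after 4π/(2l+1) scaling, 0.03335 + 0.00000j ⇒ P_7 = 0.033354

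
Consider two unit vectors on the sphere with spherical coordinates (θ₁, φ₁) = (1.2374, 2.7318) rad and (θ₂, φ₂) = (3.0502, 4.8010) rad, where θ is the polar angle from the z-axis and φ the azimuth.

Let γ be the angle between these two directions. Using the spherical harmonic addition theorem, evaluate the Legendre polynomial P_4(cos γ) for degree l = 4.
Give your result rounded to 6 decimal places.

-0.050930

Term-by-term m-sum for l=4 (normalisation 4π/9 = 1.396263):
  term(m=-4) = -0.000004-0.000010i   from Y*(Ω₁)=-0.024105-0.351998i, Y(Ω₂)=+0.000029-0.000011i
  term(m=-3) = -0.000327-0.000025i   from Y*(Ω₁)=-0.115718+0.325659i, Y(Ω₂)=+0.000249+0.000914i
  term(m=-2) = +0.000672-0.001040i   from Y*(Ω₁)=-0.051035+0.054649i, Y(Ω₂)=-0.016296+0.002919i
  term(m=-1) = -0.026671-0.049007i   from Y*(Ω₁)=+0.301955-0.131164i, Y(Ω₂)=-0.014998-0.168814i
  term(m=+0) = +0.016184+0.000000i   from Y*(Ω₁)=+0.019948-0.000000i, Y(Ω₂)=+0.811296+0.000000i
  term(m=+1) = -0.026671+0.049007i   from Y*(Ω₁)=-0.301955-0.131164i, Y(Ω₂)=+0.014998-0.168814i
  term(m=+2) = +0.000672+0.001040i   from Y*(Ω₁)=-0.051035-0.054649i, Y(Ω₂)=-0.016296-0.002919i
  term(m=+3) = -0.000327+0.000025i   from Y*(Ω₁)=+0.115718+0.325659i, Y(Ω₂)=-0.000249+0.000914i
  term(m=+4) = -0.000004+0.000010i   from Y*(Ω₁)=-0.024105+0.351998i, Y(Ω₂)=+0.000029+0.000011i
Σ over m = -0.036476-0.000000i; ×(4π/9) → -0.050930-0.000000i. Real part: -0.050930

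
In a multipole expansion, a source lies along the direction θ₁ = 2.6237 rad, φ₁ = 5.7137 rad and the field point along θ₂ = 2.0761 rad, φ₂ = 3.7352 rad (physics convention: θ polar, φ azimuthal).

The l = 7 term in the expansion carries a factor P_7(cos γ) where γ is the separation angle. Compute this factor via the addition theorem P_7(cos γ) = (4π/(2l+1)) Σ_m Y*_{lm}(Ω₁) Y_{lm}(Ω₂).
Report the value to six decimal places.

Term-by-term m-sum for l=7 (normalisation 4π/15 = 0.837758):
  m=-7: (-0.002419, 0.002725) × (0.103852, -0.166705) = (0.000203, 0.000686)  (running Σ = (0.000203, 0.000686))
  m=-6: (0.023027, -0.006505) × (0.371204, -0.165792) = (0.007469, -0.006232)  (running Σ = (0.007672, -0.005546))
  m=-5: (-0.092031, -0.027881) × (0.379380, 0.066513) = (-0.033060, -0.016699)  (running Σ = (-0.025388, -0.022245))
  m=-4: (0.169533, 0.198383) × (0.006934, 0.006685) = (-0.000151, 0.002509)  (running Σ = (-0.025539, -0.019736))
  m=-3: (-0.063863, -0.460987) × (-0.071296, -0.334455) = (-0.149626, 0.054226)  (running Σ = (-0.175165, 0.034490))
  m=-2: (-0.187621, 0.407135) × (0.063457, -0.157239) = (0.052112, 0.055337)  (running Σ = (-0.123054, 0.089827))
  m=-1: (-0.016462, 0.010540) × (-0.230443, 0.155501) = (0.002155, -0.004989)  (running Σ = (-0.120899, 0.084838))
  m=0: (0.449378, -0.000000) × (-0.207608, 0.000000) = (-0.093295, 0.000000)  (running Σ = (-0.214193, 0.084838))
  m=1: (0.016462, 0.010540) × (0.230443, 0.155501) = (0.002155, 0.004989)  (running Σ = (-0.212039, 0.089827))
  m=2: (-0.187621, -0.407135) × (0.063457, 0.157239) = (0.052112, -0.055337)  (running Σ = (-0.159927, 0.034490))
  m=3: (0.063863, -0.460987) × (0.071296, -0.334455) = (-0.149626, -0.054226)  (running Σ = (-0.309554, -0.019736))
  m=4: (0.169533, -0.198383) × (0.006934, -0.006685) = (-0.000151, -0.002509)  (running Σ = (-0.309704, -0.022245))
  m=5: (0.092031, -0.027881) × (-0.379380, 0.066513) = (-0.033060, 0.016699)  (running Σ = (-0.342765, -0.005546))
  m=6: (0.023027, 0.006505) × (0.371204, 0.165792) = (0.007469, 0.006232)  (running Σ = (-0.335295, 0.000686))
  m=7: (0.002419, 0.002725) × (-0.103852, -0.166705) = (0.000203, -0.000686)  (running Σ = (-0.335092, 0.000000))
Total Σ_m = (-0.335092, 0.000000). Multiply by 0.837758: (-0.280726, 0.000000). P_7(cos γ) = -0.280726

-0.280726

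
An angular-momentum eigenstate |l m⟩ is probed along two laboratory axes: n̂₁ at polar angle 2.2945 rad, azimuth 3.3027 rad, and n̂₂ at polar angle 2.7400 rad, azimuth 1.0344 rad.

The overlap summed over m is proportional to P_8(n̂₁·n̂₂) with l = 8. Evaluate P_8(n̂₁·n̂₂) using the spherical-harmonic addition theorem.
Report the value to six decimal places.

Summing Y*_{l m}(θ₁,φ₁)·Y_{l m}(θ₂,φ₂) over m ∈ [−8, 8]; prefactor 4π/(2·8+1) = 0.739198:
  m=-8: Y*=(0.014258, 0.049226)  Y=(-0.000115, -0.000256)  product (0.000011, -0.000009)
  m=-7: Y*=(0.077655, 0.163654)  Y=(-0.001523, 0.002164)  product (-0.000472, -0.000081)
  m=-6: Y*=(0.211154, 0.305909)  Y=(0.015674, 0.001206)  product (0.002941, 0.005049)
  m=-5: Y*=(0.315251, 0.328211)  Y=(-0.029413, -0.059424)  product (0.010231, -0.028387)
  m=-4: Y*=(0.178757, 0.134327)  Y=(-0.110030, 0.169867)  product (-0.042486, 0.015585)
  m=-3: Y*=(-0.194447, -0.102053)  Y=(0.430163, 0.016523)  product (-0.081958, -0.047113)
  m=-2: Y*=(-0.338163, -0.112895)  Y=(-0.265433, -0.488186)  product (0.034646, 0.195053)
  m=-1: Y*=(0.061811, 0.010045)  Y=(-0.106082, 0.178426)  product (-0.008349, 0.009963)
  m=+0: Y*=(0.364566, -0.000000)  Y=(-0.432697, 0.000000)  product (-0.157747, 0.000000)
  m=+1: Y*=(-0.061811, 0.010045)  Y=(0.106082, 0.178426)  product (-0.008349, -0.009963)
  m=+2: Y*=(-0.338163, 0.112895)  Y=(-0.265433, 0.488186)  product (0.034646, -0.195053)
  m=+3: Y*=(0.194447, -0.102053)  Y=(-0.430163, 0.016523)  product (-0.081958, 0.047113)
  m=+4: Y*=(0.178757, -0.134327)  Y=(-0.110030, -0.169867)  product (-0.042486, -0.015585)
  m=+5: Y*=(-0.315251, 0.328211)  Y=(0.029413, -0.059424)  product (0.010231, 0.028387)
  m=+6: Y*=(0.211154, -0.305909)  Y=(0.015674, -0.001206)  product (0.002941, -0.005049)
  m=+7: Y*=(-0.077655, 0.163654)  Y=(0.001523, 0.002164)  product (-0.000472, 0.000081)
  m=+8: Y*=(0.014258, -0.049226)  Y=(-0.000115, 0.000256)  product (0.000011, 0.000009)
Accumulated sum (-0.328621, 0.000000); after 4π/(2l+1) scaling, (-0.242916, 0.000000) ⇒ P_8 = -0.242916

-0.242916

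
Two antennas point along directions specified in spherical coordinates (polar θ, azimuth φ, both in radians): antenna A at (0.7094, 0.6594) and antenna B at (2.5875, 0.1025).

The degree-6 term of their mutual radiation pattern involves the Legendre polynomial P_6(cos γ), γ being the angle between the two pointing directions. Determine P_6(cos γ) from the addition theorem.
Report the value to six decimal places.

Summing Y*_{l m}(θ₁,φ₁)·Y_{l m}(θ₂,φ₂) over m ∈ [−6, 6]; prefactor 4π/(2·6+1) = 0.966644:
  term(m=-6) = (-0.000371, -0.000075)   from Y*(Ω₁)=(-0.025314, -0.026848), Y(Ω₂)=(0.008373, -0.005915)
  term(m=-5) = (0.008007, -0.002987)   from Y*(Ω₁)=(-0.147101, -0.023046), Y(Ω₂)=(-0.050020, 0.028143)
  term(m=-4) = (-0.039776, 0.051590)   from Y*(Ω₁)=(-0.299933, 0.165413), Y(Ω₂)=(0.174425, -0.075811)
  term(m=-3) = (0.018153, -0.181100)   from Y*(Ω₁)=(-0.180381, 0.417986), Y(Ω₂)=(-0.381047, 0.121010)
  term(m=-2) = (0.045373, 0.092275)   from Y*(Ω₁)=(0.054259, 0.210739), Y(Ω₂)=(0.462630, -0.096190)
  term(m=-1) = (0.023908, 0.014886)   from Y*(Ω₁)=(-0.214637, -0.166374), Y(Ω₂)=(-0.103162, 0.010611)
  term(m=+0) = (0.126914, 0.000000)   from Y*(Ω₁)=(-0.309990, -0.000000), Y(Ω₂)=(-0.409412, 0.000000)
  term(m=+1) = (0.023908, -0.014886)   from Y*(Ω₁)=(0.214637, -0.166374), Y(Ω₂)=(0.103162, 0.010611)
  term(m=+2) = (0.045373, -0.092275)   from Y*(Ω₁)=(0.054259, -0.210739), Y(Ω₂)=(0.462630, 0.096190)
  term(m=+3) = (0.018153, 0.181100)   from Y*(Ω₁)=(0.180381, 0.417986), Y(Ω₂)=(0.381047, 0.121010)
  term(m=+4) = (-0.039776, -0.051590)   from Y*(Ω₁)=(-0.299933, -0.165413), Y(Ω₂)=(0.174425, 0.075811)
  term(m=+5) = (0.008007, 0.002987)   from Y*(Ω₁)=(0.147101, -0.023046), Y(Ω₂)=(0.050020, 0.028143)
  term(m=+6) = (-0.000371, 0.000075)   from Y*(Ω₁)=(-0.025314, 0.026848), Y(Ω₂)=(0.008373, 0.005915)
Total Σ_m = (0.237501, 0.000000). Multiply by 0.966644: (0.229579, 0.000000). P_6(cos γ) = 0.229579

0.229579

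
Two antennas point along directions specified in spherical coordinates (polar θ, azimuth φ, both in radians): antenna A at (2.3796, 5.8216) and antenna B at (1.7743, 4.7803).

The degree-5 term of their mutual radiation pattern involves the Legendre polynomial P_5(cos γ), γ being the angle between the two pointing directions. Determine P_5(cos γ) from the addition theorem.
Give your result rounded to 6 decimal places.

Term-by-term m-sum for l=5 (normalisation 4π/11 = 1.142397):
  m=-5: -0.048923-0.053889i × +0.139282+0.394303i = +0.014435-0.026796i  (running Σ = +0.014435-0.026796i)
  m=-4: +0.065623+0.232098i × -0.262885+0.073221i = -0.034246-0.056210i  (running Σ = -0.019811-0.083006i)
  m=-3: +0.078123-0.415071i × +0.041579+0.201256i = +0.086784-0.001536i  (running Σ = +0.066973-0.084542i)
  m=-2: -0.201017+0.265732i × -0.285615+0.039033i = +0.047041-0.083744i  (running Σ = +0.114014-0.168285i)
  m=-1: -0.113779+0.056597i × +0.009859+0.144959i = -0.009326-0.015935i  (running Σ = +0.104688-0.184221i)
  m=0: +0.370528-0.000000i × -0.289444+0.000000i = -0.107247+0.000000i  (running Σ = -0.002559-0.184221i)
  m=1: +0.113779+0.056597i × -0.009859+0.144959i = -0.009326+0.015935i  (running Σ = -0.011885-0.168285i)
  m=2: -0.201017-0.265732i × -0.285615-0.039033i = +0.047041+0.083744i  (running Σ = +0.035156-0.084542i)
  m=3: -0.078123-0.415071i × -0.041579+0.201256i = +0.086784+0.001536i  (running Σ = +0.121940-0.083006i)
  m=4: +0.065623-0.232098i × -0.262885-0.073221i = -0.034246+0.056210i  (running Σ = +0.087695-0.026796i)
  m=5: +0.048923-0.053889i × -0.139282+0.394303i = +0.014435+0.026796i  (running Σ = +0.102129+0.000000i)
Total Σ_m = +0.102129+0.000000i. Multiply by 1.142397: +0.116672+0.000000i. P_5(cos γ) = 0.116672

0.116672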